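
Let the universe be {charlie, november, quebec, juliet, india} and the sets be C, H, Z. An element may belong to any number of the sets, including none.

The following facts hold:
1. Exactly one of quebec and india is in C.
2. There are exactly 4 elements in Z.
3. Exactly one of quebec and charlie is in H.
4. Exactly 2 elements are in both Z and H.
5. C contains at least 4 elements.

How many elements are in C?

4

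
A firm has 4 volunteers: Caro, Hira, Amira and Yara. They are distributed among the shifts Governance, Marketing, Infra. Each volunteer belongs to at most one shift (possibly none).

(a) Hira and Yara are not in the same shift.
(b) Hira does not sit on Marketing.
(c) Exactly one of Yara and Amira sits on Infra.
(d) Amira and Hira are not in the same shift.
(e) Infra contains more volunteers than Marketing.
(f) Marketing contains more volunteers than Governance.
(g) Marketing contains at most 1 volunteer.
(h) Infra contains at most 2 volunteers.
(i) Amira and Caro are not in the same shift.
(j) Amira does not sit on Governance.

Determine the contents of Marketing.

Marketing = {Amira}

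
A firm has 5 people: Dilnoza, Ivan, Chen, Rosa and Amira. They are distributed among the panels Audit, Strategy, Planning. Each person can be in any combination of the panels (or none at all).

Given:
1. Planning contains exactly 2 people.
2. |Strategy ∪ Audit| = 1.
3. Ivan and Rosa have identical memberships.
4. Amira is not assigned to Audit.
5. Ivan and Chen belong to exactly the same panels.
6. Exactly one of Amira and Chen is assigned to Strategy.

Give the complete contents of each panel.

From (4): Amira ∉ Audit.
Suppose Dilnoza ∈ Audit: no assignment then satisfies all the clues, so Dilnoza ∉ Audit.

Audit = {}; Strategy = {Amira}; Planning = {Amira, Dilnoza}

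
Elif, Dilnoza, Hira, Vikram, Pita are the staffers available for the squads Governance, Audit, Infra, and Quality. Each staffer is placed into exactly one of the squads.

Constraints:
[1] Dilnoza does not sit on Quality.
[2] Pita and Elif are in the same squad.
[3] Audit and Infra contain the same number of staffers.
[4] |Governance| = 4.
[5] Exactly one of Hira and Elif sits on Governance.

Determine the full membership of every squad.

Governance = {Dilnoza, Elif, Pita, Vikram}; Audit = {}; Infra = {}; Quality = {Hira}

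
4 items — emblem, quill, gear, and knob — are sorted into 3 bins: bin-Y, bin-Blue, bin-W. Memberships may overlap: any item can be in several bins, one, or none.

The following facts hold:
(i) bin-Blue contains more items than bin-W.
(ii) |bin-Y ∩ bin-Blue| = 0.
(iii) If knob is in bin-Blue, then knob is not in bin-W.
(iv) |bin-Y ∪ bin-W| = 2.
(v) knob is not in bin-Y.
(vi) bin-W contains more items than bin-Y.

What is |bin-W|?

2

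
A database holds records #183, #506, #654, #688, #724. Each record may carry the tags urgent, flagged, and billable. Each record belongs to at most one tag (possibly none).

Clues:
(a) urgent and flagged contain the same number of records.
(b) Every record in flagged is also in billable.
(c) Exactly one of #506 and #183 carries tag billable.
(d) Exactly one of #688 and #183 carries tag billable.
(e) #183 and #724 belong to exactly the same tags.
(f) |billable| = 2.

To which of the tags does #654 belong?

#654: none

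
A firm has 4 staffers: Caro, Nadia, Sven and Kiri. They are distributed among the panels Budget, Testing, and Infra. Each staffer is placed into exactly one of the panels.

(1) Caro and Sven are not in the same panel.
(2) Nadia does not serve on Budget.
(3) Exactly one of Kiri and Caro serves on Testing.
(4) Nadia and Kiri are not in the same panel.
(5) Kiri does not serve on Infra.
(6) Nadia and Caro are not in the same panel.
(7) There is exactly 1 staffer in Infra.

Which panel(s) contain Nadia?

From (2): Nadia ∉ Budget.
From (5): Kiri ∉ Infra.
Suppose Nadia ∈ Testing: no assignment then satisfies all the clues, so Nadia ∉ Testing.

Nadia: Infra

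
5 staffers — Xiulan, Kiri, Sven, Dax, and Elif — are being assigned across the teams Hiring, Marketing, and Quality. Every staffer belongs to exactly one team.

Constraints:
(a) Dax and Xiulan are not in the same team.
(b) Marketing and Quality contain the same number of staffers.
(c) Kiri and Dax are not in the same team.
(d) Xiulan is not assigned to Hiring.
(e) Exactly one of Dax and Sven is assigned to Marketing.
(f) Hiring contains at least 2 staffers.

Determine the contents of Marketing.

Marketing = {Dax}

From (d): Xiulan ∉ Hiring.
Suppose Xiulan ∈ Marketing: no assignment then satisfies all the clues, so Xiulan ∉ Marketing.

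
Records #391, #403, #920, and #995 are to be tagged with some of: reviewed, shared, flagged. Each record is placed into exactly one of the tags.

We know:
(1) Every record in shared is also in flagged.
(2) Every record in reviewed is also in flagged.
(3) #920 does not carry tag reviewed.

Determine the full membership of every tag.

reviewed = {}; shared = {}; flagged = {#391, #403, #920, #995}

From (3): #920 ∉ reviewed.
Suppose #391 ∈ reviewed: no assignment then satisfies all the clues, so #391 ∉ reviewed.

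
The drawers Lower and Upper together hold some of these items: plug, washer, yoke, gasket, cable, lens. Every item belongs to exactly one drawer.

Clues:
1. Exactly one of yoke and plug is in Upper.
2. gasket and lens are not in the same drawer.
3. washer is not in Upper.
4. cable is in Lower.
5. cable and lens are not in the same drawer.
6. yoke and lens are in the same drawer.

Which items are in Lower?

Lower = {cable, gasket, plug, washer}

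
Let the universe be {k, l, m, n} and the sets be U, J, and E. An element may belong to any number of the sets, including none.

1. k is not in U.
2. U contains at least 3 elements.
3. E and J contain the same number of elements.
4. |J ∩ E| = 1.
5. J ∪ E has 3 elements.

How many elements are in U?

3

From (1): k ∉ U.
(2): only 3 candidates remain for U, so all are in.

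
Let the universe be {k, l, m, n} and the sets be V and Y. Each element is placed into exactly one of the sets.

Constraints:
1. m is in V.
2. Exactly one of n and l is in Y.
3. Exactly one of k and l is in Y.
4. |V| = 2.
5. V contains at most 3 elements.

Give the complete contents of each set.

From (1): m ∈ V.
Suppose k ∈ V: no assignment then satisfies all the clues, so k ∉ V.

V = {l, m}; Y = {k, n}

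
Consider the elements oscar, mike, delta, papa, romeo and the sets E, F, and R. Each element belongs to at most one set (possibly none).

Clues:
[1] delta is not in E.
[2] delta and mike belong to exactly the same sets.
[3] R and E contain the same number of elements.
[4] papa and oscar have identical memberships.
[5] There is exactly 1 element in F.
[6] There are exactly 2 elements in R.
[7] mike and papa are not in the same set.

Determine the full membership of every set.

E = {oscar, papa}; F = {romeo}; R = {delta, mike}

From (1): delta ∉ E.
(2): mike matches delta: mike ∉ E.
Suppose oscar ∉ E: no assignment then satisfies all the clues, so oscar ∈ E.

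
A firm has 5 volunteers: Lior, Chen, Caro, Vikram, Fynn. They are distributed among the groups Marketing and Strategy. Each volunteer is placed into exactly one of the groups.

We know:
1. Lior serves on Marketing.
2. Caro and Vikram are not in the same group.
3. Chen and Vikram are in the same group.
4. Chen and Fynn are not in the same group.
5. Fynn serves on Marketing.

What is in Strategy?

Strategy = {Chen, Vikram}

From (1): Lior ∈ Marketing.
From (5): Fynn ∈ Marketing.
(4): Chen ∉ Marketing.
Only one group left: Chen ∈ Strategy.
(3): Vikram matches Chen: Vikram ∉ Marketing.
(3): Vikram matches Chen: Vikram ∈ Strategy.
(2): Caro ∉ Strategy.
Only one group left: Caro ∈ Marketing.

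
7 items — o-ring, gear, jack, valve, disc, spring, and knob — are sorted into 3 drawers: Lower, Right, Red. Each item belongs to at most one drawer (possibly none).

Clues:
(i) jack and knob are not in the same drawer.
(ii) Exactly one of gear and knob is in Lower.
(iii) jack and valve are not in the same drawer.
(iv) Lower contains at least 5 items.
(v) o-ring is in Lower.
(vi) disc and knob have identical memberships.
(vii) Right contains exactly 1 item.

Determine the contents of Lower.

Lower = {disc, knob, o-ring, spring, valve}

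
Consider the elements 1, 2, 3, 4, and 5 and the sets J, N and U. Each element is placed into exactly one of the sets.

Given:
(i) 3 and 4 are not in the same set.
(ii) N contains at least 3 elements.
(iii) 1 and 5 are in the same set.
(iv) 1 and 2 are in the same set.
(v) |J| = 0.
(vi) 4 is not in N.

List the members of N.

N = {1, 2, 3, 5}

From (vi): 4 ∉ N.
(v): J already has 0, so the rest are out.
Only one set left: 4 ∈ U.
(i): 3 ∉ U.
Only one set left: 3 ∈ N.
Suppose 1 ∉ N: no assignment then satisfies all the clues, so 1 ∈ N.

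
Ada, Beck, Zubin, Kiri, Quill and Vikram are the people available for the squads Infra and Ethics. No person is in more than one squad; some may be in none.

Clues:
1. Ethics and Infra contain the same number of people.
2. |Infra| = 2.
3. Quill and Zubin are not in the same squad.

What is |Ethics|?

2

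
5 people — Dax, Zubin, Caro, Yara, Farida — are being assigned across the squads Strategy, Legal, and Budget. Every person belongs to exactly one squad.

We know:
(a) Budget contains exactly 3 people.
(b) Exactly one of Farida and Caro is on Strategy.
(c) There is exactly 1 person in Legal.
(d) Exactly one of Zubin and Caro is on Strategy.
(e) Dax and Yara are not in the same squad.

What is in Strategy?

Strategy = {Caro}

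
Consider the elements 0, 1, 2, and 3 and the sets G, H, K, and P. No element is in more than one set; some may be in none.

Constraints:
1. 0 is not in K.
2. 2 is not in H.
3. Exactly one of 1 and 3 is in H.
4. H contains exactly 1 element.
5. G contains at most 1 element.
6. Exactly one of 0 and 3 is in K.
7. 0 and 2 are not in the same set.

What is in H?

From (1): 0 ∉ K.
From (2): 2 ∉ H.
(6) (exactly one): 3 ∈ K.
(3) (exactly one): 1 ∈ H.
(4): H already has 1, so the rest are out.

H = {1}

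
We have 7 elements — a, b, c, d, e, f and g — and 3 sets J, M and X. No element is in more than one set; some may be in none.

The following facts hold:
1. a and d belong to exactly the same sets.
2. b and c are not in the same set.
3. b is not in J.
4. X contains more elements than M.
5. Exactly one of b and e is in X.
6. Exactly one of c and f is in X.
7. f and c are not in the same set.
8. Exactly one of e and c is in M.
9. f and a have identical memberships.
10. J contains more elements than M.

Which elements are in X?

X = {a, b, d, f}

From (3): b ∉ J.
Suppose a ∉ X: no assignment then satisfies all the clues, so a ∈ X.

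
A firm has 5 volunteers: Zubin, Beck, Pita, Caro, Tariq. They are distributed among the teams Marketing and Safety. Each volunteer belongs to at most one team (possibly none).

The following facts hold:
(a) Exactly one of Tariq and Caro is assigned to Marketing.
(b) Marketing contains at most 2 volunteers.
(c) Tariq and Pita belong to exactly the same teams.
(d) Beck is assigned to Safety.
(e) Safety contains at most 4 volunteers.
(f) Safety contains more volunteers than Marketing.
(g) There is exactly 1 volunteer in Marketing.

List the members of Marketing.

Marketing = {Caro}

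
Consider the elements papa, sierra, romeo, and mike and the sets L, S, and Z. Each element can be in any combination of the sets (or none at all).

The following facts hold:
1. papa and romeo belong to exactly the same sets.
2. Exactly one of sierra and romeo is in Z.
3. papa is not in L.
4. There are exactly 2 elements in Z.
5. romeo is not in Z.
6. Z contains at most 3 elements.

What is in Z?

Z = {mike, sierra}

From (3): papa ∉ L.
From (5): romeo ∉ Z.
(1): romeo matches papa: romeo ∉ L.
(1): papa matches romeo: papa ∉ Z.
(2) (exactly one): sierra ∈ Z.
(4): only 2 candidates remain for Z, so all are in.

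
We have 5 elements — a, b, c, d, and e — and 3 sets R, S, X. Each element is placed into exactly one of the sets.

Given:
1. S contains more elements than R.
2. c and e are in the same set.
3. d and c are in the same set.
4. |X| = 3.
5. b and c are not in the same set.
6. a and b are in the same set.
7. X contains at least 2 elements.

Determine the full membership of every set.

R = {}; S = {a, b}; X = {c, d, e}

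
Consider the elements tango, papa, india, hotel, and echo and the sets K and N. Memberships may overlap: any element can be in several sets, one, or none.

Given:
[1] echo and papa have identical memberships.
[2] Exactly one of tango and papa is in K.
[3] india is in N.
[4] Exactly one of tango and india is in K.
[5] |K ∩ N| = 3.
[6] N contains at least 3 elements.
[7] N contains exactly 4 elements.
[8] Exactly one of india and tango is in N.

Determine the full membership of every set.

K = {echo, india, papa}; N = {echo, hotel, india, papa}

From (3): india ∈ N.
(8) (exactly one): tango ∉ N.
(7): only 4 candidates remain for N, so all are in.
Suppose tango ∈ K: no assignment then satisfies all the clues, so tango ∉ K.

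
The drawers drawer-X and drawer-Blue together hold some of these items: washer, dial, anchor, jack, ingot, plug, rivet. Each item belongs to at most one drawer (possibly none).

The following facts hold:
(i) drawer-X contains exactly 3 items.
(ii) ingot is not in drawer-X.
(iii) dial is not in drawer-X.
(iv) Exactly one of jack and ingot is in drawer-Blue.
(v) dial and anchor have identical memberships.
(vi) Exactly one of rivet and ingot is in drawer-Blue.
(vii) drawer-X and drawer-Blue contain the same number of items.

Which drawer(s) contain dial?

dial: drawer-Blue

From (ii): ingot ∉ drawer-X.
From (iii): dial ∉ drawer-X.
(v): anchor matches dial: anchor ∉ drawer-X.
Suppose dial ∉ drawer-Blue: no assignment then satisfies all the clues, so dial ∈ drawer-Blue.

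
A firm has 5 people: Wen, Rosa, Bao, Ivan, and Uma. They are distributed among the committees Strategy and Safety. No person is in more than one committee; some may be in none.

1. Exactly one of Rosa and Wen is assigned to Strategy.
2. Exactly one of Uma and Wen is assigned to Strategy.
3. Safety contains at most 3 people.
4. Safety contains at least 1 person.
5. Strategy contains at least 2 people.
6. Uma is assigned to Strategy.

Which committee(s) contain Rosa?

Rosa: Strategy

From (6): Uma ∈ Strategy.
(2) (exactly one): Wen ∉ Strategy.
(1) (exactly one): Rosa ∈ Strategy.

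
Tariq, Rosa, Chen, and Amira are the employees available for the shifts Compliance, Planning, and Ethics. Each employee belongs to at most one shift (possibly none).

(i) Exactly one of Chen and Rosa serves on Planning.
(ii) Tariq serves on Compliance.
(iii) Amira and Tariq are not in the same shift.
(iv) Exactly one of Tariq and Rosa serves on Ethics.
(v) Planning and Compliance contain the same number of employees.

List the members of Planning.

From (ii): Tariq ∈ Compliance.
(iii): Amira ∉ Compliance.
(iv) (exactly one): Rosa ∈ Ethics.
(i) (exactly one): Chen ∈ Planning.
Suppose Amira ∈ Planning: no assignment then satisfies all the clues, so Amira ∉ Planning.

Planning = {Chen}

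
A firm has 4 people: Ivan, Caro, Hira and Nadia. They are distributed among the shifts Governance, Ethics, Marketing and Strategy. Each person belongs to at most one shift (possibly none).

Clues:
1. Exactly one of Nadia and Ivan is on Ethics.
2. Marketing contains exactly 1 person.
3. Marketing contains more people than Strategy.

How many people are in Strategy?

0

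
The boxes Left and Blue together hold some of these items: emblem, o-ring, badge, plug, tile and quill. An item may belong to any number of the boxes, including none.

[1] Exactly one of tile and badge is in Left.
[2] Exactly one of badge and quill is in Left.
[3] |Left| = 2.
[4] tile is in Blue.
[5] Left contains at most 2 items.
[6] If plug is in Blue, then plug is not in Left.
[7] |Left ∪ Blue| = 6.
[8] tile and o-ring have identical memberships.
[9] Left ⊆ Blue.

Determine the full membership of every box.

Left = {badge, emblem}; Blue = {badge, emblem, o-ring, plug, quill, tile}

From (4): tile ∈ Blue.
(8): o-ring matches tile: o-ring ∈ Blue.
Suppose emblem ∉ Left: no assignment then satisfies all the clues, so emblem ∈ Left.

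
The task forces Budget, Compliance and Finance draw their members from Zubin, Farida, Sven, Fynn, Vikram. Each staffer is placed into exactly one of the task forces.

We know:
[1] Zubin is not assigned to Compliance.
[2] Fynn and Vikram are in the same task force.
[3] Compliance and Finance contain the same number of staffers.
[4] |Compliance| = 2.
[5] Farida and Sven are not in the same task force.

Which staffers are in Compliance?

Compliance = {Fynn, Vikram}

From (1): Zubin ∉ Compliance.
Suppose Farida ∈ Compliance: no assignment then satisfies all the clues, so Farida ∉ Compliance.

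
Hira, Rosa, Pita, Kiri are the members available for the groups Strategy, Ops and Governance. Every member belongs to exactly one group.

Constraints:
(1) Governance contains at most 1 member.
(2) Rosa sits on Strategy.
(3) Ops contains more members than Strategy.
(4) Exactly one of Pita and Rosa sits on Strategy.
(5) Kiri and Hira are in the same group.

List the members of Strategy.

From (2): Rosa ∈ Strategy.
(4) (exactly one): Pita ∉ Strategy.
Suppose Hira ∈ Strategy: no assignment then satisfies all the clues, so Hira ∉ Strategy.

Strategy = {Rosa}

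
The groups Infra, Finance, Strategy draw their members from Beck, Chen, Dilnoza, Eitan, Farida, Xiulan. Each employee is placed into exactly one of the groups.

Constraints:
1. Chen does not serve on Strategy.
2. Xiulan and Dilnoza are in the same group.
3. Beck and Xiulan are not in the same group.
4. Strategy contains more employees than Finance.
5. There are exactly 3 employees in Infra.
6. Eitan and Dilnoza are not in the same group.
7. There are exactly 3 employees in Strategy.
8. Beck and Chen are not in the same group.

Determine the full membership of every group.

Infra = {Chen, Dilnoza, Xiulan}; Finance = {}; Strategy = {Beck, Eitan, Farida}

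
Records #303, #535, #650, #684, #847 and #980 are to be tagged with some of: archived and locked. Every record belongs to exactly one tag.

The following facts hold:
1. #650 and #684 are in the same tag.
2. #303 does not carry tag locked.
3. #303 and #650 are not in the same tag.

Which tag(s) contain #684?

#684: locked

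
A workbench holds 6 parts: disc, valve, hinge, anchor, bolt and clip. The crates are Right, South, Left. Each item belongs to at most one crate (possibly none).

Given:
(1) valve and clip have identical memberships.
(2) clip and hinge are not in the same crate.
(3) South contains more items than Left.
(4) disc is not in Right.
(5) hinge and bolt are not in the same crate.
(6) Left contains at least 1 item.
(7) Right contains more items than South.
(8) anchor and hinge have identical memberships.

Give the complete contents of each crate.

Right = {bolt, clip, valve}; South = {anchor, hinge}; Left = {disc}

From (4): disc ∉ Right.
Suppose disc ∈ South: no assignment then satisfies all the clues, so disc ∉ South.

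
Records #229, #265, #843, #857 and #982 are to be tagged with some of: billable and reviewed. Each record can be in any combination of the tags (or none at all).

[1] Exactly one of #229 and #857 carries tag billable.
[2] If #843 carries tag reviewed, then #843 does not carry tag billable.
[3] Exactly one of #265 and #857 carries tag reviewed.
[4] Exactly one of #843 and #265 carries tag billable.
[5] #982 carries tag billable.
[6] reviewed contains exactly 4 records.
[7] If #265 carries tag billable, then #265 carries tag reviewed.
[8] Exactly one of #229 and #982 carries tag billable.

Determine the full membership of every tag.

billable = {#265, #857, #982}; reviewed = {#229, #265, #843, #982}

From (5): #982 ∈ billable.
(8) (exactly one): #229 ∉ billable.
(1) (exactly one): #857 ∈ billable.
Suppose #229 ∉ reviewed: no assignment then satisfies all the clues, so #229 ∈ reviewed.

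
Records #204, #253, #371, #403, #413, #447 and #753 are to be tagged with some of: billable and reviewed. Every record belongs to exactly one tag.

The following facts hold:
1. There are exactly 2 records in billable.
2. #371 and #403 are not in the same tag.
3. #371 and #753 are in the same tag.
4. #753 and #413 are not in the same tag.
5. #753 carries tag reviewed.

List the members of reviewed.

reviewed = {#204, #253, #371, #447, #753}

From (5): #753 ∈ reviewed.
(3): #371 matches #753: #371 ∉ billable.
(3): #371 matches #753: #371 ∈ reviewed.
(4): #413 ∉ reviewed.
Only one tag left: #413 ∈ billable.
(2): #403 ∉ reviewed.
Only one tag left: #403 ∈ billable.
(1): billable already has 2, so the rest are out.
Only one tag left: #204 ∈ reviewed.
Only one tag left: #253 ∈ reviewed.
Only one tag left: #447 ∈ reviewed.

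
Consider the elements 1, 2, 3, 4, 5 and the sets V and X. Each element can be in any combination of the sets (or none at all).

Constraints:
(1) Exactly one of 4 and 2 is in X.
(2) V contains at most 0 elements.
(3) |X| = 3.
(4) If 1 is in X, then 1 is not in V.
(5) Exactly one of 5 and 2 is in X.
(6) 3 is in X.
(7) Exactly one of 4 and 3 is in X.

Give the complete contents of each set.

From (6): 3 ∈ X.
(2): V already has 0, so the rest are out.
(7) (exactly one): 4 ∉ X.
(1) (exactly one): 2 ∈ X.
(5) (exactly one): 5 ∉ X.
(3): only 3 candidates remain for X, so all are in.

V = {}; X = {1, 2, 3}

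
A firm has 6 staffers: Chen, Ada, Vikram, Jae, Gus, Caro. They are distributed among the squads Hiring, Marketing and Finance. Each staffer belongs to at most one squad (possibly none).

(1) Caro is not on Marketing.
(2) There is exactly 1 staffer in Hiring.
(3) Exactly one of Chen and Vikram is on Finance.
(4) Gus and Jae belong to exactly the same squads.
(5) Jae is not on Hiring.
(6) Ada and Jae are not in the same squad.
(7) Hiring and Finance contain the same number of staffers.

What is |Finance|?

1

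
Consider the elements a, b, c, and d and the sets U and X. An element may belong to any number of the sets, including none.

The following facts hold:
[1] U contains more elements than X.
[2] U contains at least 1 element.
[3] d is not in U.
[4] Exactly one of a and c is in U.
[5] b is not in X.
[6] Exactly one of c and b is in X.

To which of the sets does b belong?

b: U

From (3): d ∉ U.
From (5): b ∉ X.
(6) (exactly one): c ∈ X.
Suppose b ∉ U: no assignment then satisfies all the clues, so b ∈ U.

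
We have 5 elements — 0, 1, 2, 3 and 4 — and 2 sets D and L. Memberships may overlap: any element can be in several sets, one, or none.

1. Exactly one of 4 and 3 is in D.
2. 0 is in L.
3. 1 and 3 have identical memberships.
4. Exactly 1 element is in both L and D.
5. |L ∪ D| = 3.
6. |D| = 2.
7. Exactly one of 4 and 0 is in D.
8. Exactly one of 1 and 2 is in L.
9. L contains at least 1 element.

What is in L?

L = {0, 2}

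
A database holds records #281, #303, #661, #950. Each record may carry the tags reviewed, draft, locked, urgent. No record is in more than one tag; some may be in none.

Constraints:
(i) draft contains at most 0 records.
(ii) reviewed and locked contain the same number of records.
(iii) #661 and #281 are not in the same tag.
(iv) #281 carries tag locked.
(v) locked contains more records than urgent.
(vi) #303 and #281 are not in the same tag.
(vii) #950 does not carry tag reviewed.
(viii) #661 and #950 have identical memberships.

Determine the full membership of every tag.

reviewed = {#303}; draft = {}; locked = {#281}; urgent = {}

From (iv): #281 ∈ locked.
From (vii): #950 ∉ reviewed.
(i): draft already has 0, so the rest are out.
(iii): #661 ∉ locked.
(vi): #303 ∉ locked.
(viii): #661 matches #950: #661 ∉ reviewed.
(viii): #950 matches #661: #950 ∉ locked.
Suppose #303 ∉ reviewed: no assignment then satisfies all the clues, so #303 ∈ reviewed.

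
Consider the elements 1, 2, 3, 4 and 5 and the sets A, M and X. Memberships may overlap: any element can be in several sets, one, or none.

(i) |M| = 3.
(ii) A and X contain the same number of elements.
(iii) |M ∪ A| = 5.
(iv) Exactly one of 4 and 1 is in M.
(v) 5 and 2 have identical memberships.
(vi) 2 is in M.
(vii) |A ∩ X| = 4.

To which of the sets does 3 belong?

3: A, X

From (vi): 2 ∈ M.
(v): 5 matches 2: 5 ∈ M.
Suppose 3 ∉ A: no assignment then satisfies all the clues, so 3 ∈ A.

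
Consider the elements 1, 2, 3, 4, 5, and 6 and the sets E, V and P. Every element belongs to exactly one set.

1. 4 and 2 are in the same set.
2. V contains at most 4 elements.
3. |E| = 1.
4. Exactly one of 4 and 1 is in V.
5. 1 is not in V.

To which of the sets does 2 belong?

From (5): 1 ∉ V.
(4) (exactly one): 4 ∈ V.
(1): 2 matches 4: 2 ∉ E.
(1): 2 matches 4: 2 ∈ V.

2: V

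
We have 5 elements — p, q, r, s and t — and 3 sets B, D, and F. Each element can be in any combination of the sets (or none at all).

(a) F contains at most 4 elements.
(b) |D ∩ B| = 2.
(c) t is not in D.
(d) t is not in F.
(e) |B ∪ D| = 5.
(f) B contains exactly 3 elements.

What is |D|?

4

From (c): t ∉ D.
From (d): t ∉ F.
Suppose p ∉ D: no assignment then satisfies all the clues, so p ∈ D.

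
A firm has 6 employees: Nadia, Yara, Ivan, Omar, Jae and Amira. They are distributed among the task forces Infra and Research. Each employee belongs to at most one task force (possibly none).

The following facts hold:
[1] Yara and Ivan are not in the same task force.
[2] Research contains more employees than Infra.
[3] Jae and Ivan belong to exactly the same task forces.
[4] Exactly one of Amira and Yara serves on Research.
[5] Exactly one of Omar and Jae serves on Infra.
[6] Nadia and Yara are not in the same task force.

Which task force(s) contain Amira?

Amira: Research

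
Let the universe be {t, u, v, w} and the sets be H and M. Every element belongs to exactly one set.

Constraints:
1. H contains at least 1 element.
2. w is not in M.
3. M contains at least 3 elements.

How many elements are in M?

3

From (2): w ∉ M.
(3): only 3 candidates remain for M, so all are in.
Only one set left: w ∈ H.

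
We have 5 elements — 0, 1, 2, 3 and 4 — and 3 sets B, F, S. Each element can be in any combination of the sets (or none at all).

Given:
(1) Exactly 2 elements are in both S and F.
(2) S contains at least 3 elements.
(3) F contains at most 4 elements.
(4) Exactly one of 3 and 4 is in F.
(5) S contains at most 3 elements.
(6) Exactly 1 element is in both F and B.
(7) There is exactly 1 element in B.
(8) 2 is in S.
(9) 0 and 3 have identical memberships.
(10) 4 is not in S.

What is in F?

F = {0, 1, 3}

From (8): 2 ∈ S.
From (10): 4 ∉ S.
Suppose 0 ∉ F: no assignment then satisfies all the clues, so 0 ∈ F.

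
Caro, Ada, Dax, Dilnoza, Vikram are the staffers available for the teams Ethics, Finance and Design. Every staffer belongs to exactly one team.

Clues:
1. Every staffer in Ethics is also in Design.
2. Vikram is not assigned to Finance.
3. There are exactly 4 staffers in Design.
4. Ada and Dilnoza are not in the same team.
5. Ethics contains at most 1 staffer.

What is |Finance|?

1

From (2): Vikram ∉ Finance.
Suppose Caro ∈ Ethics: no assignment then satisfies all the clues, so Caro ∉ Ethics.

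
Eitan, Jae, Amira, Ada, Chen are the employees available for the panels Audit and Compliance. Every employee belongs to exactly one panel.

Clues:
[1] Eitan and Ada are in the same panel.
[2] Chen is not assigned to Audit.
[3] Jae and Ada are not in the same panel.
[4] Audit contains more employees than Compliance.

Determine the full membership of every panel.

Audit = {Ada, Amira, Eitan}; Compliance = {Chen, Jae}

From (2): Chen ∉ Audit.
Only one panel left: Chen ∈ Compliance.
Suppose Eitan ∉ Audit: no assignment then satisfies all the clues, so Eitan ∈ Audit.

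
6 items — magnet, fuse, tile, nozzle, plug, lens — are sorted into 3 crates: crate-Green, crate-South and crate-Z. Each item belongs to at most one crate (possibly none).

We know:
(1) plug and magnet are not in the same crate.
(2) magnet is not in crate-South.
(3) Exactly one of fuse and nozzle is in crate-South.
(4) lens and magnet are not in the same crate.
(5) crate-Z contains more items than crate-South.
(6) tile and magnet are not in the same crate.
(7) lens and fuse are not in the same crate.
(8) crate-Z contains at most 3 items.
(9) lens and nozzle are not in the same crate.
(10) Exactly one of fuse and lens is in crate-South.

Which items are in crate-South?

crate-South = {fuse}

From (2): magnet ∉ crate-South.
Suppose fuse ∉ crate-South: no assignment then satisfies all the clues, so fuse ∈ crate-South.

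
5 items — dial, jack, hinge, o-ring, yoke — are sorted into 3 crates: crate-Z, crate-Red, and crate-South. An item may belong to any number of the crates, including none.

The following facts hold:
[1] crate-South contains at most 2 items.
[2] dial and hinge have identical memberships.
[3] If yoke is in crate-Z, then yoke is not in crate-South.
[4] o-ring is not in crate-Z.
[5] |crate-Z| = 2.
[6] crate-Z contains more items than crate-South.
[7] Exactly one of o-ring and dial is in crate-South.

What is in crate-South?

crate-South = {o-ring}

From (4): o-ring ∉ crate-Z.
Suppose dial ∈ crate-South: no assignment then satisfies all the clues, so dial ∉ crate-South.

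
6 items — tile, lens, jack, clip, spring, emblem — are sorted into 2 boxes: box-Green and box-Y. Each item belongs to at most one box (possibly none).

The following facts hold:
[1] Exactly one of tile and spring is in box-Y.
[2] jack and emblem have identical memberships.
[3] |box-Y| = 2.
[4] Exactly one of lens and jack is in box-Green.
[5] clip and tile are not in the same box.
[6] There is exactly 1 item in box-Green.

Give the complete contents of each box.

box-Green = {lens}; box-Y = {clip, spring}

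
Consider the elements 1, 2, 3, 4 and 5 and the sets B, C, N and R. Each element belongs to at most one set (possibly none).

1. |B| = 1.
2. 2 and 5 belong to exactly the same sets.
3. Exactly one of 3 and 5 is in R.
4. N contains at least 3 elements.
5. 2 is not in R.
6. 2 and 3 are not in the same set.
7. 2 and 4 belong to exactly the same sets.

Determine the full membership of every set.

B = {1}; C = {}; N = {2, 4, 5}; R = {3}

From (5): 2 ∉ R.
(2): 5 matches 2: 5 ∉ R.
(3) (exactly one): 3 ∈ R.
(7): 4 matches 2: 4 ∉ R.
Suppose 1 ∉ B: no assignment then satisfies all the clues, so 1 ∈ B.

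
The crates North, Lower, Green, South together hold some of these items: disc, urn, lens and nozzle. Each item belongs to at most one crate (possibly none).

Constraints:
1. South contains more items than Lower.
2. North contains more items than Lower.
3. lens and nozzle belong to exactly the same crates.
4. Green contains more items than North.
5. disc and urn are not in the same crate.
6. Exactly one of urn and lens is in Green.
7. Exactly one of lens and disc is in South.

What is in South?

South = {disc}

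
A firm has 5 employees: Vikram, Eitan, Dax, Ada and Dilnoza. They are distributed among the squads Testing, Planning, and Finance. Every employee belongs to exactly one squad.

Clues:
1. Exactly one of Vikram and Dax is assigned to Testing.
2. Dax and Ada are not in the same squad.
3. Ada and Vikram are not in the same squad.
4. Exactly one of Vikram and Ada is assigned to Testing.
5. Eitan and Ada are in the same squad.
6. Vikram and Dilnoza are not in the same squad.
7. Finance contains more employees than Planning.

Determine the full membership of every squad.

Testing = {Vikram}; Planning = {Dax}; Finance = {Ada, Dilnoza, Eitan}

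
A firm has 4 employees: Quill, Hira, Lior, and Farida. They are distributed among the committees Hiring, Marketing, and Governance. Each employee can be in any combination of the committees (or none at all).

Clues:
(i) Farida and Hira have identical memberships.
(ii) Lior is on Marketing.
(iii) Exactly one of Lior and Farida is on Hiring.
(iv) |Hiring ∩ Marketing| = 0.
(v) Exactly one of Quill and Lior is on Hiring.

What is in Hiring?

From (ii): Lior ∈ Marketing.
Suppose Quill ∉ Hiring: no assignment then satisfies all the clues, so Quill ∈ Hiring.

Hiring = {Farida, Hira, Quill}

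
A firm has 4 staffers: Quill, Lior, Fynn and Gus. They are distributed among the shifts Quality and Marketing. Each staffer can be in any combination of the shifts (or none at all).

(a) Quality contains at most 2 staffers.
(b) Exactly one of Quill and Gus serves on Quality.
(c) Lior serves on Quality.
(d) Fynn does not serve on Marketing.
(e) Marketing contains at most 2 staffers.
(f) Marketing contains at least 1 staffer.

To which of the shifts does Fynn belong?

From (c): Lior ∈ Quality.
From (d): Fynn ∉ Marketing.
Suppose Fynn ∈ Quality: no assignment then satisfies all the clues, so Fynn ∉ Quality.

Fynn: none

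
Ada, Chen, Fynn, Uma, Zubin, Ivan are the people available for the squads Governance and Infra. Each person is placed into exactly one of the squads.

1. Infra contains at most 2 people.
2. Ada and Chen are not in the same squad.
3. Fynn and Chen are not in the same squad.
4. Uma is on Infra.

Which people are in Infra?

Infra = {Chen, Uma}

From (4): Uma ∈ Infra.
Suppose Ada ∈ Infra: no assignment then satisfies all the clues, so Ada ∉ Infra.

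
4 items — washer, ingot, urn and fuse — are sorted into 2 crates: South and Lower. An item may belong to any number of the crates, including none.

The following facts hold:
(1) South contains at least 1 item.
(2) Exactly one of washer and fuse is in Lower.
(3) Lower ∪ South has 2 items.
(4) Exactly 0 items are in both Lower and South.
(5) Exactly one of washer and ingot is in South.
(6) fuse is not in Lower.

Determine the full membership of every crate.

South = {ingot}; Lower = {washer}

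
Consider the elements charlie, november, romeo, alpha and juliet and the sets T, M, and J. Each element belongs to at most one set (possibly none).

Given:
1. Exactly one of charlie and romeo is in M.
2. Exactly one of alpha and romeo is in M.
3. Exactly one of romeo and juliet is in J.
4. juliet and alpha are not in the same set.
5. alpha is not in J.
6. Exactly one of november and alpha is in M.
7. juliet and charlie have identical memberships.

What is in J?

J = {charlie, juliet}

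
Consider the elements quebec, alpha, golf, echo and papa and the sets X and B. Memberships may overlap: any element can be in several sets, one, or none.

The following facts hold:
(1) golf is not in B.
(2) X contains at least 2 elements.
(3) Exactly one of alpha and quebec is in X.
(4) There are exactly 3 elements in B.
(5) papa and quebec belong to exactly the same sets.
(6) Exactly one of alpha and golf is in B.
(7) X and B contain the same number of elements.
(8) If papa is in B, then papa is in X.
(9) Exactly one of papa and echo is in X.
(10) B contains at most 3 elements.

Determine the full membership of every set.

X = {golf, papa, quebec}; B = {alpha, papa, quebec}

From (1): golf ∉ B.
(6) (exactly one): alpha ∈ B.
Suppose quebec ∉ X: no assignment then satisfies all the clues, so quebec ∈ X.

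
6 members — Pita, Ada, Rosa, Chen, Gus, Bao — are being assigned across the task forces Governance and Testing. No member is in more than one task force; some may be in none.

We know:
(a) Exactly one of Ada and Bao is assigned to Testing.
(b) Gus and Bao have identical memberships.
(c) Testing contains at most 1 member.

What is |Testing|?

1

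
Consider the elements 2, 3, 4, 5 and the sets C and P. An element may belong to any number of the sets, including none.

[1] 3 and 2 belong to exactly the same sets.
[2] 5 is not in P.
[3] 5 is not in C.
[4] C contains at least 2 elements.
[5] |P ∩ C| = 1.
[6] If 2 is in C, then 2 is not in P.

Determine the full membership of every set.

C = {2, 3, 4}; P = {4}

From (2): 5 ∉ P.
From (3): 5 ∉ C.
Suppose 2 ∉ C: no assignment then satisfies all the clues, so 2 ∈ C.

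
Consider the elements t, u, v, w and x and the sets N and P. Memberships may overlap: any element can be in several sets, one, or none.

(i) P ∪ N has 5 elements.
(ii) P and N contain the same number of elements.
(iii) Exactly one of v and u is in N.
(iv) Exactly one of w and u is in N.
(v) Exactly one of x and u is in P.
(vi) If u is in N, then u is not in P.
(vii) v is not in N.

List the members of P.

From (vii): v ∉ N.
(iii) (exactly one): u ∈ N.
(iv) (exactly one): w ∉ N.
(vi): u ∉ P.
(v) (exactly one): x ∈ P.
Suppose t ∈ P: no assignment then satisfies all the clues, so t ∉ P.

P = {v, w, x}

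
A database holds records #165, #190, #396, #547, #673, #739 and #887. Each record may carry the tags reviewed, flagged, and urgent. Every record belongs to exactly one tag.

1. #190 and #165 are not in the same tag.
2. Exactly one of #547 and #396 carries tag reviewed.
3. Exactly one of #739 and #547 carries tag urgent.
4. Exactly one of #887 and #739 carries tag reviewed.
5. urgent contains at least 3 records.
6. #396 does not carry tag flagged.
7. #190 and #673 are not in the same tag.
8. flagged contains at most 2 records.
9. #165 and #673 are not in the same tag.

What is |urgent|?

From (6): #396 ∉ flagged.
Suppose #547 ∈ flagged: no assignment then satisfies all the clues, so #547 ∉ flagged.

3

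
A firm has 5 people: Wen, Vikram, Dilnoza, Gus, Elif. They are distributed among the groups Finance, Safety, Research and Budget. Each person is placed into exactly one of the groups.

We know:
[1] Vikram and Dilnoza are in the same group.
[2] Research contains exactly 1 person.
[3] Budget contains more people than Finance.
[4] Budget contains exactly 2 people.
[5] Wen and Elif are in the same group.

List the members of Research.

Research = {Gus}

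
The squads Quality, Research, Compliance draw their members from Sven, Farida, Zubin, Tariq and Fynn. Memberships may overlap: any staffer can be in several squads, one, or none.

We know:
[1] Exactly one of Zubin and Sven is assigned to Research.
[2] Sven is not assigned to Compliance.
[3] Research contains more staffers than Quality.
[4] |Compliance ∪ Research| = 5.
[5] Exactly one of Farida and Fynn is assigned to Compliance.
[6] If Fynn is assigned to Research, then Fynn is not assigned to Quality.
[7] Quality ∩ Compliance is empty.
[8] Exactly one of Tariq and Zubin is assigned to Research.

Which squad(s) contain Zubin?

Zubin: Compliance

From (2): Sven ∉ Compliance.
Suppose Zubin ∈ Quality: no assignment then satisfies all the clues, so Zubin ∉ Quality.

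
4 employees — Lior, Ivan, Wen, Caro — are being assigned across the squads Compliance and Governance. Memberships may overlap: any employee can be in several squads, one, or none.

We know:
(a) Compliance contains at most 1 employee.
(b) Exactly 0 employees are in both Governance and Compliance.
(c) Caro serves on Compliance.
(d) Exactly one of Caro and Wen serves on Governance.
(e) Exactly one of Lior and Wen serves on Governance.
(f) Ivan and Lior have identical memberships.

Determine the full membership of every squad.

Compliance = {Caro}; Governance = {Wen}

From (c): Caro ∈ Compliance.
(a): Compliance already has 1, so the rest are out.
Suppose Lior ∈ Governance: no assignment then satisfies all the clues, so Lior ∉ Governance.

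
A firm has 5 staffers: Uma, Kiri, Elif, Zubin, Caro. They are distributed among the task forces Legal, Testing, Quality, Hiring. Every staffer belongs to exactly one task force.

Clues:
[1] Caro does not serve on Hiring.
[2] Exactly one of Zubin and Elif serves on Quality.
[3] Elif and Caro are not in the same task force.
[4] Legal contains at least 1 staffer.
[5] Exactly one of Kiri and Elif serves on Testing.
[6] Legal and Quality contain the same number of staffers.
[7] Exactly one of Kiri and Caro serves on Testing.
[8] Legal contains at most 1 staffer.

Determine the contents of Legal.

Legal = {Caro}

From (1): Caro ∉ Hiring.
Suppose Uma ∈ Legal: no assignment then satisfies all the clues, so Uma ∉ Legal.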